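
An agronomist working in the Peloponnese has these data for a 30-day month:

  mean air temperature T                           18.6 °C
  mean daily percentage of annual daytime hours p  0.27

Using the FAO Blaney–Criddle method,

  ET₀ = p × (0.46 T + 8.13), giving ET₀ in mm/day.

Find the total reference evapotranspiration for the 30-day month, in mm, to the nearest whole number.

135 mm

ET₀ = 0.27 × (0.46 × 18.6 + 8.13) = 0.27 × 16.686 = 4.5052 mm/d
Monthly total = 4.5052 × 30 = 135.156 mm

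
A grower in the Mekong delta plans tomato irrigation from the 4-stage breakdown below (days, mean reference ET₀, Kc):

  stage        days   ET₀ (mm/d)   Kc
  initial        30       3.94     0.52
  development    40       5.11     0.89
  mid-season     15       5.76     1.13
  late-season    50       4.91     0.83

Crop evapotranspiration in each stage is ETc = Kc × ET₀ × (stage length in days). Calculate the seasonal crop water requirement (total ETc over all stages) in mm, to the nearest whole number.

545 mm

initial: 0.52 × 3.94 × 30 = 61.46 mm
development: 0.89 × 5.11 × 40 = 181.92 mm
mid-season: 1.13 × 5.76 × 15 = 97.63 mm
late-season: 0.83 × 4.91 × 50 = 203.77 mm
Seasonal total = 544.78 mm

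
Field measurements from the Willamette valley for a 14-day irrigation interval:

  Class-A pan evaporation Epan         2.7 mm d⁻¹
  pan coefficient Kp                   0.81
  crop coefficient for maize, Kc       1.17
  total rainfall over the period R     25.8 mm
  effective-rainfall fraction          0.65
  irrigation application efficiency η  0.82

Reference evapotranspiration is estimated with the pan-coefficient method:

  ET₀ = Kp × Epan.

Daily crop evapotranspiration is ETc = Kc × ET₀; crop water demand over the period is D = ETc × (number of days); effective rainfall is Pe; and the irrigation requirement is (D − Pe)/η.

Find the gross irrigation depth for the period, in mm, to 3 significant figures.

23.2 mm

ET₀ = 0.81 × 2.7 = 2.1870 mm/d
ETc = Kc × ET₀ = 1.17 × 2.1870 = 2.5588 mm/d
Crop demand D = ETc × 14 d = 2.5588 × 14 = 35.823 mm
Pe = 0.65 × 25.8 = 16.770 mm
D − Pe = 35.823 − 16.770 = 19.053 mm
Gross irrigation = 19.053 / 0.82 = 23.235 mm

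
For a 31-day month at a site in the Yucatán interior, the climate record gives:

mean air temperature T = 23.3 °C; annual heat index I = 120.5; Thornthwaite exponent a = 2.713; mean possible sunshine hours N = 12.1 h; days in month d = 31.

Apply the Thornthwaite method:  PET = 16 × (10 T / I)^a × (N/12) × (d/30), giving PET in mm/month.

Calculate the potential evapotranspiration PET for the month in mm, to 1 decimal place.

99.7 mm

10T/I = 10 × 23.3 / 120.5 = 1.9336
(10T/I)^a = 1.9336^2.713 = 5.9829
Uncorrected PET = 16 × 5.9829 = 95.726 mm
Correction = (N/12)(d/30) = (12.1/12)(31/30) = 1.0419
PET = 95.726 × 1.0419 = 99.737 mm/month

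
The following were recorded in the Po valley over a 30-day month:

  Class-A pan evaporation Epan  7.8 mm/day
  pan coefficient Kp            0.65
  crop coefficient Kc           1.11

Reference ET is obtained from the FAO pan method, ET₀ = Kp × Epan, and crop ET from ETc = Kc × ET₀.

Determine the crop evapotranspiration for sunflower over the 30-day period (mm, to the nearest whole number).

169 mm

ET₀ = 0.65 × 7.8 = 5.0700 mm/d
ETc = Kc × ET₀ = 1.11 × 5.0700 = 5.6277 mm/d
Over 30 days: 5.6277 × 30 = 168.831 mm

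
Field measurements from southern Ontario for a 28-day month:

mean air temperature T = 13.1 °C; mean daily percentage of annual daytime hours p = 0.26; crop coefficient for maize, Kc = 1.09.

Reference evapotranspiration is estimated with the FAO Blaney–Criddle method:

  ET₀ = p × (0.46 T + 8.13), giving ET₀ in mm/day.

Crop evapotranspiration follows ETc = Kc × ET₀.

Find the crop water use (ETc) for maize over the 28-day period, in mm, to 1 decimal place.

112.3 mm

ET₀ = 0.26 × (0.46 × 13.1 + 8.13) = 0.26 × 14.156 = 3.6806 mm/d
ETc = Kc × ET₀ = 1.09 × 3.6806 = 4.0119 mm/d
Over 28 days: 4.0119 × 28 = 112.333 mm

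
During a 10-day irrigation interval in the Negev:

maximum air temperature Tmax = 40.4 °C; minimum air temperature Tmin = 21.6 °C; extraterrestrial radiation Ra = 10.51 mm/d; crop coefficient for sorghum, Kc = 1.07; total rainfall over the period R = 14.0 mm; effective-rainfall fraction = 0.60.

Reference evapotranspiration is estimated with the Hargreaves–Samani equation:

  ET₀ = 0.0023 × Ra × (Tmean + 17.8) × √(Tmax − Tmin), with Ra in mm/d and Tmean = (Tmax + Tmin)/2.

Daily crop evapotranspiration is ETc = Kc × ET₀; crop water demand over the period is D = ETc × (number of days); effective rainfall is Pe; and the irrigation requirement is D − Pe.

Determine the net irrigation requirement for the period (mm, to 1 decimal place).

46.3 mm

Tmean = (40.4 + 21.6)/2 = 31.00 °C
ET₀ = 0.0023 × 10.51 × (31.00 + 17.8) × √18.8 = 0.0023 × 10.51 × 48.80 × 4.3359 = 5.1148 mm/d
ETc = Kc × ET₀ = 1.07 × 5.1148 = 5.4728 mm/d
Crop demand D = ETc × 10 d = 5.4728 × 10 = 54.728 mm
Pe = 0.60 × 14.0 = 8.400 mm
D − Pe = 54.728 − 8.400 = 46.328 mm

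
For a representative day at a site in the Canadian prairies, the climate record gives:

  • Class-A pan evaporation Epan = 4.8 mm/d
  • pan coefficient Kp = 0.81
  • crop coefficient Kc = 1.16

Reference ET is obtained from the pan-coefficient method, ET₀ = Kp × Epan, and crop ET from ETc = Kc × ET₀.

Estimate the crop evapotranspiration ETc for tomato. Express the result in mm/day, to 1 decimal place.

4.5 mm/day

ET₀ = 0.81 × 4.8 = 3.8880 mm/d
ETc = Kc × ET₀ = 1.16 × 3.8880 = 4.5101 mm/d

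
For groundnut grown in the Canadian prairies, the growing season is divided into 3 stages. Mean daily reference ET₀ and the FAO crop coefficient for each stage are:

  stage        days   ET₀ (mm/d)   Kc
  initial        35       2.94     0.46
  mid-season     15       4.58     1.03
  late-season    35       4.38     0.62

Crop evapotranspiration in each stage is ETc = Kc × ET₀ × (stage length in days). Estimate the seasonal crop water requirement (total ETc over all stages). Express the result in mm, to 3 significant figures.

initial: 0.46 × 2.94 × 35 = 47.33 mm
mid-season: 1.03 × 4.58 × 15 = 70.76 mm
late-season: 0.62 × 4.38 × 35 = 95.05 mm
Seasonal total = 213.14 mm

213 mm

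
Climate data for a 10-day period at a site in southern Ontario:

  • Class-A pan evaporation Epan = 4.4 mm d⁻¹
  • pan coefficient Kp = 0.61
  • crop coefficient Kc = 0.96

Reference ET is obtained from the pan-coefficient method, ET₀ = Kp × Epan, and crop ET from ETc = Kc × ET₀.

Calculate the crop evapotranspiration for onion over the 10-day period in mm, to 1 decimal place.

ET₀ = 0.61 × 4.4 = 2.6840 mm/d
ETc = Kc × ET₀ = 0.96 × 2.6840 = 2.5766 mm/d
Over 10 days: 2.5766 × 10 = 25.766 mm

25.8 mm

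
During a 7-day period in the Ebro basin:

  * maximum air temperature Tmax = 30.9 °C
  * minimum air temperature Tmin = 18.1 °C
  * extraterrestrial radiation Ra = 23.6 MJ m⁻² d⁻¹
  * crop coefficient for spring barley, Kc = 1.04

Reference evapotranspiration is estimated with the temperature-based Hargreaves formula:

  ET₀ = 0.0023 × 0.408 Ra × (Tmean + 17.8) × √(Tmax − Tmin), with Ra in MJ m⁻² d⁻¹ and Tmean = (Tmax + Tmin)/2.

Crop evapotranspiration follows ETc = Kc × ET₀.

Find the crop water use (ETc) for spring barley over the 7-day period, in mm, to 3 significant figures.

Tmean = (30.9 + 18.1)/2 = 24.50 °C
0.408 Ra = 0.408 × 23.6 = 9.6288 mm/d equivalent
ET₀ = 0.0023 × 9.6288 × (24.50 + 17.8) × √12.8 = 0.0023 × 9.6288 × 42.30 × 3.5777 = 3.3515 mm/d
ETc = Kc × ET₀ = 1.04 × 3.3515 = 3.4856 mm/d
Over 7 days: 3.4856 × 7 = 24.399 mm

24.4 mm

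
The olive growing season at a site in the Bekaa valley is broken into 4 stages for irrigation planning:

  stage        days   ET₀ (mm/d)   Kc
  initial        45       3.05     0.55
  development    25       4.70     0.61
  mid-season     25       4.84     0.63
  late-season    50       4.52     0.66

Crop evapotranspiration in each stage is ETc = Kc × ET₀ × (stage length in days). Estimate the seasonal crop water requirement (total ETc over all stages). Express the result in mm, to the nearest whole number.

initial: 0.55 × 3.05 × 45 = 75.49 mm
development: 0.61 × 4.70 × 25 = 71.68 mm
mid-season: 0.63 × 4.84 × 25 = 76.23 mm
late-season: 0.66 × 4.52 × 50 = 149.16 mm
Seasonal total = 372.56 mm

373 mm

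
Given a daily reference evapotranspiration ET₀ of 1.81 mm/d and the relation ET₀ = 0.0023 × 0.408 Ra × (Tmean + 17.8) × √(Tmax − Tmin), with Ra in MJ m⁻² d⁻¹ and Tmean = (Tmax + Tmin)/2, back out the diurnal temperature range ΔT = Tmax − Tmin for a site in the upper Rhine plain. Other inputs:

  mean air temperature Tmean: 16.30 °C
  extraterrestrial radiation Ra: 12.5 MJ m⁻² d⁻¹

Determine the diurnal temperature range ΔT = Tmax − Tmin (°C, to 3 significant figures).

√ΔT = ET₀ / [0.0023 × 0.408 × Ra × (Tmean+17.8)] = 1.81 / (0.0023 × 5.1000 × 34.10) = 4.5251
ΔT = 4.5251² = 20.477 °C

20.5 °C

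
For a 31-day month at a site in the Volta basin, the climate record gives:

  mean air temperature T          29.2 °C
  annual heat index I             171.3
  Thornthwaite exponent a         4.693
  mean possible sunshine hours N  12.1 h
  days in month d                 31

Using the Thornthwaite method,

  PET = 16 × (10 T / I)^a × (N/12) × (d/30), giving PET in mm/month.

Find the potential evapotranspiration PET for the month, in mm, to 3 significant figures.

204 mm

10T/I = 10 × 29.2 / 171.3 = 1.7046
(10T/I)^a = 1.7046^4.693 = 12.2181
Uncorrected PET = 16 × 12.2181 = 195.490 mm
Correction = (N/12)(d/30) = (12.1/12)(31/30) = 1.0419
PET = 195.490 × 1.0419 = 203.681 mm/month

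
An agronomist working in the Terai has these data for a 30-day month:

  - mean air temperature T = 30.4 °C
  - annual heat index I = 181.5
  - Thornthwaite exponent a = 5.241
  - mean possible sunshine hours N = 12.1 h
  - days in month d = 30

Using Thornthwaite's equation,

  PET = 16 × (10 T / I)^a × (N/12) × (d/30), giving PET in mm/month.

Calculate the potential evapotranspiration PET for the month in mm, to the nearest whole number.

10T/I = 10 × 30.4 / 181.5 = 1.6749
(10T/I)^a = 1.6749^5.241 = 14.9254
Uncorrected PET = 16 × 14.9254 = 238.806 mm
Correction = (N/12)(d/30) = (12.1/12)(30/30) = 1.0083
PET = 238.806 × 1.0083 = 240.788 mm/month

241 mm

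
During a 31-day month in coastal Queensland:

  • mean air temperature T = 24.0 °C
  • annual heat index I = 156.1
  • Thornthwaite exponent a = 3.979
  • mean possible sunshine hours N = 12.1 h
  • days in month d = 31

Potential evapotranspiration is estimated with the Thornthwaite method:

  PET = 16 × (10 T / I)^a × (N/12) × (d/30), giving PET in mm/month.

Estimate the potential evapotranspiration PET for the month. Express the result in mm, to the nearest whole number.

10T/I = 10 × 24.0 / 156.1 = 1.5375
(10T/I)^a = 1.5375^3.979 = 5.5378
Uncorrected PET = 16 × 5.5378 = 88.605 mm
Correction = (N/12)(d/30) = (12.1/12)(31/30) = 1.0419
PET = 88.605 × 1.0419 = 92.318 mm/month

92 mm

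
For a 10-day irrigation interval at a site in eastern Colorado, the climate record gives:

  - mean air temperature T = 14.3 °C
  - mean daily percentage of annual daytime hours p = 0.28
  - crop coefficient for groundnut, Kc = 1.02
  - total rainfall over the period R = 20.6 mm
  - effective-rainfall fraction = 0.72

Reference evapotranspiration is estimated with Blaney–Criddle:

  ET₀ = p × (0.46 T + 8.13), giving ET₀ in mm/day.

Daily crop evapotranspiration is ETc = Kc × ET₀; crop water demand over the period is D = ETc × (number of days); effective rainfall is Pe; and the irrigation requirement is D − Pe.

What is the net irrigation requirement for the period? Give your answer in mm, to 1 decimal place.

ET₀ = 0.28 × (0.46 × 14.3 + 8.13) = 0.28 × 14.708 = 4.1182 mm/d
ETc = Kc × ET₀ = 1.02 × 4.1182 = 4.2006 mm/d
Crop demand D = ETc × 10 d = 4.2006 × 10 = 42.006 mm
Pe = 0.72 × 20.6 = 14.832 mm
D − Pe = 42.006 − 14.832 = 27.174 mm

27.2 mm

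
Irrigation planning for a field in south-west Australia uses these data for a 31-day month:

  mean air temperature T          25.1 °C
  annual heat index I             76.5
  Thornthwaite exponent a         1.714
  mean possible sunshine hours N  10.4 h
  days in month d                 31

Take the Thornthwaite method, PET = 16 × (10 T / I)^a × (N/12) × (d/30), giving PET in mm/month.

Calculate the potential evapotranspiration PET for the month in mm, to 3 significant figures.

10T/I = 10 × 25.1 / 76.5 = 3.2810
(10T/I)^a = 3.2810^1.714 = 7.6636
Uncorrected PET = 16 × 7.6636 = 122.618 mm
Correction = (N/12)(d/30) = (10.4/12)(31/30) = 0.8956
PET = 122.618 × 0.8956 = 109.817 mm/month

110 mm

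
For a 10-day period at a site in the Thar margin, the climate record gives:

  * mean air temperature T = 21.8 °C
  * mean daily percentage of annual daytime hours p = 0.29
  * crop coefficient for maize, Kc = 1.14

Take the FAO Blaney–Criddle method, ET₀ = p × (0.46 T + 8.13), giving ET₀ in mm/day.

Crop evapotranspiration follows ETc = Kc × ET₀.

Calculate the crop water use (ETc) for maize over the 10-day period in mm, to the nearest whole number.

60 mm

ET₀ = 0.29 × (0.46 × 21.8 + 8.13) = 0.29 × 18.158 = 5.2658 mm/d
ETc = Kc × ET₀ = 1.14 × 5.2658 = 6.0030 mm/d
Over 10 days: 6.0030 × 10 = 60.030 mm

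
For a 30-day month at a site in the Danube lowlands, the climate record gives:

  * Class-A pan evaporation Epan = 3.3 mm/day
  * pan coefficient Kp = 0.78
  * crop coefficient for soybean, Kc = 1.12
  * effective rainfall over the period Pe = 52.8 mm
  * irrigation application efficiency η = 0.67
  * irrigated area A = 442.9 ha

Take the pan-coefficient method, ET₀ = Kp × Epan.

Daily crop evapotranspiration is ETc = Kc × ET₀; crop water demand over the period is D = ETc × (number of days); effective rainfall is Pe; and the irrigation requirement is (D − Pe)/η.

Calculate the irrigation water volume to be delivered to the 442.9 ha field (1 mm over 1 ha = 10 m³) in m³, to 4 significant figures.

222700 m³

ET₀ = 0.78 × 3.3 = 2.5740 mm/d
ETc = Kc × ET₀ = 1.12 × 2.5740 = 2.8829 mm/d
Crop demand D = ETc × 30 d = 2.8829 × 30 = 86.487 mm
D − Pe = 86.487 − 52.8 = 33.687 mm
Gross irrigation = 33.687 / 0.67 = 50.279 mm
Volume = 50.279 mm × 442.9 ha × 10 = 222685.7 m³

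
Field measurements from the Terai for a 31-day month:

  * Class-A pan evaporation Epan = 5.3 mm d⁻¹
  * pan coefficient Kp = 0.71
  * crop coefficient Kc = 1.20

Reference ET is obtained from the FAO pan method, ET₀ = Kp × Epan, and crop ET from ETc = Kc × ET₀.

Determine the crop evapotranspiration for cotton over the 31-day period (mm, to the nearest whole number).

140 mm

ET₀ = 0.71 × 5.3 = 3.7630 mm/d
ETc = Kc × ET₀ = 1.20 × 3.7630 = 4.5156 mm/d
Over 31 days: 4.5156 × 31 = 139.984 mm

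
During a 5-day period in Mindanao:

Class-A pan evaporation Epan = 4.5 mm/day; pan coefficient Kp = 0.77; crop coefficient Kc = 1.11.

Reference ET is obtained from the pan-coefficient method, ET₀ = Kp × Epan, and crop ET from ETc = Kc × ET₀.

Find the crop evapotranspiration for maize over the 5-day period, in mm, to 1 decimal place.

19.2 mm

ET₀ = 0.77 × 4.5 = 3.4650 mm/d
ETc = Kc × ET₀ = 1.11 × 3.4650 = 3.8462 mm/d
Over 5 days: 3.8462 × 5 = 19.231 mm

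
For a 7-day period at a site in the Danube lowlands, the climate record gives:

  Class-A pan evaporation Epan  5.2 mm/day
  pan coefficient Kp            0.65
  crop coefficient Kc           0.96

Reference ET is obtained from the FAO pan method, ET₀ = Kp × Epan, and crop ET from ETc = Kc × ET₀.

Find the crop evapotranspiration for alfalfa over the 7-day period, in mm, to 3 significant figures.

22.7 mm

ET₀ = 0.65 × 5.2 = 3.3800 mm/d
ETc = Kc × ET₀ = 0.96 × 3.3800 = 3.2448 mm/d
Over 7 days: 3.2448 × 7 = 22.714 mm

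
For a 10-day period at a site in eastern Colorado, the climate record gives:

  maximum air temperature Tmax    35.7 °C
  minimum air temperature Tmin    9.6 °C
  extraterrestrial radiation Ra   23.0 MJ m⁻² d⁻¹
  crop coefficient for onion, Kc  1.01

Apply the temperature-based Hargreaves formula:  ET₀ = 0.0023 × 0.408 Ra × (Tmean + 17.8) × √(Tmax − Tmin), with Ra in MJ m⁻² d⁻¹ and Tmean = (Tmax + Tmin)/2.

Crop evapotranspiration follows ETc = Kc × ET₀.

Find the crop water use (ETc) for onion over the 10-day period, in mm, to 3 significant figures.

Tmean = (35.7 + 9.6)/2 = 22.65 °C
0.408 Ra = 0.408 × 23.0 = 9.3840 mm/d equivalent
ET₀ = 0.0023 × 9.3840 × (22.65 + 17.8) × √26.1 = 0.0023 × 9.3840 × 40.45 × 5.1088 = 4.4602 mm/d
ETc = Kc × ET₀ = 1.01 × 4.4602 = 4.5048 mm/d
Over 10 days: 4.5048 × 10 = 45.048 mm

45.0 mm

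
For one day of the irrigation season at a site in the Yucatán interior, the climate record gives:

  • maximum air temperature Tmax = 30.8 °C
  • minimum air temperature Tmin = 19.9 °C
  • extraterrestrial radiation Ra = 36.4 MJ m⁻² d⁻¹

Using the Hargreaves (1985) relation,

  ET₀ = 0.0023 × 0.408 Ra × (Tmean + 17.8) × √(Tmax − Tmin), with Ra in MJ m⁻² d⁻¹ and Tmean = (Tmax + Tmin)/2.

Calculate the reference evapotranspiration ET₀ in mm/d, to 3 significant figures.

Tmean = (30.8 + 19.9)/2 = 25.35 °C
0.408 Ra = 0.408 × 36.4 = 14.8512 mm/d equivalent
ET₀ = 0.0023 × 14.8512 × (25.35 + 17.8) × √10.9 = 0.0023 × 14.8512 × 43.15 × 3.3015 = 4.8661 mm/d

4.87 mm/d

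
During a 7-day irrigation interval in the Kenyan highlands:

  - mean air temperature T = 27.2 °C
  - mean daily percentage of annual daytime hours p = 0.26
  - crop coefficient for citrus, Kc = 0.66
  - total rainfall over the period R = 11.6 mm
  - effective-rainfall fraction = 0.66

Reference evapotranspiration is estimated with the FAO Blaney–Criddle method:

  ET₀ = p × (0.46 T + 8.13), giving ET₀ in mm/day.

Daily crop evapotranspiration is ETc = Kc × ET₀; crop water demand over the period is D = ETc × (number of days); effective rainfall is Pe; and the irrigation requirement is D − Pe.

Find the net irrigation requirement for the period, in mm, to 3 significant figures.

ET₀ = 0.26 × (0.46 × 27.2 + 8.13) = 0.26 × 20.642 = 5.3669 mm/d
ETc = Kc × ET₀ = 0.66 × 5.3669 = 3.5422 mm/d
Crop demand D = ETc × 7 d = 3.5422 × 7 = 24.795 mm
Pe = 0.66 × 11.6 = 7.656 mm
D − Pe = 24.795 − 7.656 = 17.139 mm

17.1 mm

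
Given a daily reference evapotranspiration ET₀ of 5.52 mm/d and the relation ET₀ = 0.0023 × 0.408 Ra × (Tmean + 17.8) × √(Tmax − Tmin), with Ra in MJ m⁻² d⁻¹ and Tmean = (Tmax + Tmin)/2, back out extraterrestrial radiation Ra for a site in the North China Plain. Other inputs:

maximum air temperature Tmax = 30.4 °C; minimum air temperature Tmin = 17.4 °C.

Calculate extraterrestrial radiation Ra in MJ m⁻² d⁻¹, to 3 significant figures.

Tmean = (30.4+17.4)/2 = 23.90 °C; ΔT = 13.0
Ra = ET₀ / [0.0023 × 0.408 × (Tmean+17.8) × √ΔT]
   = 5.52 / (0.0023 × 0.408 × 41.70 × 3.6056) = 39.123 MJ m⁻² d⁻¹

39.1 MJ m⁻² d⁻¹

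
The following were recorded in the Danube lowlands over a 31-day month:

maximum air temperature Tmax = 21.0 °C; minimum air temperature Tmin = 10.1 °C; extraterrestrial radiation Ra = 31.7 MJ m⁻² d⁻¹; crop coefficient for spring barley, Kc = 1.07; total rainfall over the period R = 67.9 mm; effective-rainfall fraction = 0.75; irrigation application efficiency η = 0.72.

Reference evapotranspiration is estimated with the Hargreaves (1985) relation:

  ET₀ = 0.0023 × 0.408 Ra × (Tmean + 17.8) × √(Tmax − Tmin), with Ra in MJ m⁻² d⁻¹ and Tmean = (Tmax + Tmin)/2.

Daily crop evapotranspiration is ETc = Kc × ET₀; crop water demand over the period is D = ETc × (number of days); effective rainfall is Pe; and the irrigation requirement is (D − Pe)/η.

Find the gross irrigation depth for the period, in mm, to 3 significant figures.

Tmean = (21.0 + 10.1)/2 = 15.55 °C
0.408 Ra = 0.408 × 31.7 = 12.9336 mm/d equivalent
ET₀ = 0.0023 × 12.9336 × (15.55 + 17.8) × √10.9 = 0.0023 × 12.9336 × 33.35 × 3.3015 = 3.2753 mm/d
ETc = Kc × ET₀ = 1.07 × 3.2753 = 3.5046 mm/d
Crop demand D = ETc × 31 d = 3.5046 × 31 = 108.643 mm
Pe = 0.75 × 67.9 = 50.925 mm
D − Pe = 108.643 − 50.925 = 57.718 mm
Gross irrigation = 57.718 / 0.72 = 80.164 mm

80.2 mm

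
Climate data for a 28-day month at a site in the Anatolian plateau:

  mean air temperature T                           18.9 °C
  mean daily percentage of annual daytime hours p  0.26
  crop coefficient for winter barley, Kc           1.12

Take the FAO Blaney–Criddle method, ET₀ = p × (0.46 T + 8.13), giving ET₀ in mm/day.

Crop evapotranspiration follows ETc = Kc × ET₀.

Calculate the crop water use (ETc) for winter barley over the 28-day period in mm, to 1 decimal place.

ET₀ = 0.26 × (0.46 × 18.9 + 8.13) = 0.26 × 16.824 = 4.3742 mm/d
ETc = Kc × ET₀ = 1.12 × 4.3742 = 4.8991 mm/d
Over 28 days: 4.8991 × 28 = 137.175 mm

137.2 mm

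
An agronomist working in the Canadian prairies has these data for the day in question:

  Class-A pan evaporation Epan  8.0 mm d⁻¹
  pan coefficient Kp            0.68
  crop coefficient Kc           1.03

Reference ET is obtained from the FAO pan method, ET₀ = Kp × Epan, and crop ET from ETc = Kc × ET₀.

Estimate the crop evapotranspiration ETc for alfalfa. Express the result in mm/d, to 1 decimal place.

ET₀ = 0.68 × 8.0 = 5.4400 mm/d
ETc = Kc × ET₀ = 1.03 × 5.4400 = 5.6032 mm/d

5.6 mm/d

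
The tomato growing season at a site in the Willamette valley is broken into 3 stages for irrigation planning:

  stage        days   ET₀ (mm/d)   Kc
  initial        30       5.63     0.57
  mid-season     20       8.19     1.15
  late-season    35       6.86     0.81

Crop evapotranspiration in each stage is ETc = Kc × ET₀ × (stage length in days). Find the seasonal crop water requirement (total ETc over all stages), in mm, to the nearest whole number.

initial: 0.57 × 5.63 × 30 = 96.27 mm
mid-season: 1.15 × 8.19 × 20 = 188.37 mm
late-season: 0.81 × 6.86 × 35 = 194.48 mm
Seasonal total = 479.12 mm

479 mm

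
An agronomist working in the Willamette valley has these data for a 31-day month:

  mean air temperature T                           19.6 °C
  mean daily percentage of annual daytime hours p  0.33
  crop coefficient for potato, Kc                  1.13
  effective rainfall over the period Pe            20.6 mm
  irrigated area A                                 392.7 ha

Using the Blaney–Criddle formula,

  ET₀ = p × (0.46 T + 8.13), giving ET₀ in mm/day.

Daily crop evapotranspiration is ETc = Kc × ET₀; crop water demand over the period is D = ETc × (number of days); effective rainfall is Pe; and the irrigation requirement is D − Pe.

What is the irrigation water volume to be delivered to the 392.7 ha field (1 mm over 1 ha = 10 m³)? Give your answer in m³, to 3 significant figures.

ET₀ = 0.33 × (0.46 × 19.6 + 8.13) = 0.33 × 17.146 = 5.6582 mm/d
ETc = Kc × ET₀ = 1.13 × 5.6582 = 6.3938 mm/d
Crop demand D = ETc × 31 d = 6.3938 × 31 = 198.208 mm
D − Pe = 198.208 − 20.6 = 177.608 mm
Volume = 177.608 mm × 392.7 ha × 10 = 697466.6 m³

697000 m³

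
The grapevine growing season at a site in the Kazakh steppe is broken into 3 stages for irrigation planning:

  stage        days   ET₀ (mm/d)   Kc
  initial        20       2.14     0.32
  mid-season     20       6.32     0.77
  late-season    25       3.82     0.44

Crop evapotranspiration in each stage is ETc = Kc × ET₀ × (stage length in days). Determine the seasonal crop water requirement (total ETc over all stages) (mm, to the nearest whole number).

initial: 0.32 × 2.14 × 20 = 13.70 mm
mid-season: 0.77 × 6.32 × 20 = 97.33 mm
late-season: 0.44 × 3.82 × 25 = 42.02 mm
Seasonal total = 153.05 mm

153 mm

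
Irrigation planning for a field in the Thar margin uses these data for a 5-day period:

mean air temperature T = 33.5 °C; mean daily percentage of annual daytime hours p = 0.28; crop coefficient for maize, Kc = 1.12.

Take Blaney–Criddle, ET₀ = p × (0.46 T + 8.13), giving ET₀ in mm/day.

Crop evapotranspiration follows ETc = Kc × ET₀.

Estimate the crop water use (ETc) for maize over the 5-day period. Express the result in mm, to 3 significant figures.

36.9 mm

ET₀ = 0.28 × (0.46 × 33.5 + 8.13) = 0.28 × 23.540 = 6.5912 mm/d
ETc = Kc × ET₀ = 1.12 × 6.5912 = 7.3821 mm/d
Over 5 days: 7.3821 × 5 = 36.911 mm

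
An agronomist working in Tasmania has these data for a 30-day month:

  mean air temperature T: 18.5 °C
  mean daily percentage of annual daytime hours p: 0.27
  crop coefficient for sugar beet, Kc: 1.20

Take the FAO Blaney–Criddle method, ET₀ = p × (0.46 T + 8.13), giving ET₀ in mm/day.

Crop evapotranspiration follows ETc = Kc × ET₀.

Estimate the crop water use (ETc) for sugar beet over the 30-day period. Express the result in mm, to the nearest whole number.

162 mm

ET₀ = 0.27 × (0.46 × 18.5 + 8.13) = 0.27 × 16.640 = 4.4928 mm/d
ETc = Kc × ET₀ = 1.20 × 4.4928 = 5.3914 mm/d
Over 30 days: 5.3914 × 30 = 161.742 mm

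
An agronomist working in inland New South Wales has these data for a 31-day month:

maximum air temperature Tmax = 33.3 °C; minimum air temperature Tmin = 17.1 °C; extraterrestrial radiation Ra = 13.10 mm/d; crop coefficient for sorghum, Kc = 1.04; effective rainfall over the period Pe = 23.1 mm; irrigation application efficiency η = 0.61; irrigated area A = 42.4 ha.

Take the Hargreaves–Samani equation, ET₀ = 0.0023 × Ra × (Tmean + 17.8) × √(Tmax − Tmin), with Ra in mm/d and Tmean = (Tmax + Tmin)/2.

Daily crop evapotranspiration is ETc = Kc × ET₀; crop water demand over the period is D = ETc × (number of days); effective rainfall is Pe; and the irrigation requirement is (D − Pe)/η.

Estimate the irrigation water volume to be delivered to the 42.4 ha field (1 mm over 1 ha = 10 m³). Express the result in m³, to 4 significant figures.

100800 m³

Tmean = (33.3 + 17.1)/2 = 25.20 °C
ET₀ = 0.0023 × 13.10 × (25.20 + 17.8) × √16.2 = 0.0023 × 13.10 × 43.00 × 4.0249 = 5.2146 mm/d
ETc = Kc × ET₀ = 1.04 × 5.2146 = 5.4232 mm/d
Crop demand D = ETc × 31 d = 5.4232 × 31 = 168.119 mm
D − Pe = 168.119 − 23.1 = 145.019 mm
Gross irrigation = 145.019 / 0.61 = 237.736 mm
Volume = 237.736 mm × 42.4 ha × 10 = 100800.1 m³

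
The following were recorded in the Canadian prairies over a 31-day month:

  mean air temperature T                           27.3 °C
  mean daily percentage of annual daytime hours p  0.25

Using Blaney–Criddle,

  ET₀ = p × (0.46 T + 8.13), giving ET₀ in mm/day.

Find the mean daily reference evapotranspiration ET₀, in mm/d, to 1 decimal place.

ET₀ = 0.25 × (0.46 × 27.3 + 8.13) = 0.25 × 20.688 = 5.1720 mm/d

5.2 mm/d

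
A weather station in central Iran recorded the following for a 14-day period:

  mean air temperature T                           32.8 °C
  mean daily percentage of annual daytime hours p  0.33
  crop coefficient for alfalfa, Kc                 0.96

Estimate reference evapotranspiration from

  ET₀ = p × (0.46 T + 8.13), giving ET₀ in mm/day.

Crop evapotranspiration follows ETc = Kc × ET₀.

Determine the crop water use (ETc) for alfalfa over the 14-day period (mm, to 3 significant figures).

103 mm

ET₀ = 0.33 × (0.46 × 32.8 + 8.13) = 0.33 × 23.218 = 7.6619 mm/d
ETc = Kc × ET₀ = 0.96 × 7.6619 = 7.3554 mm/d
Over 14 days: 7.3554 × 14 = 102.976 mm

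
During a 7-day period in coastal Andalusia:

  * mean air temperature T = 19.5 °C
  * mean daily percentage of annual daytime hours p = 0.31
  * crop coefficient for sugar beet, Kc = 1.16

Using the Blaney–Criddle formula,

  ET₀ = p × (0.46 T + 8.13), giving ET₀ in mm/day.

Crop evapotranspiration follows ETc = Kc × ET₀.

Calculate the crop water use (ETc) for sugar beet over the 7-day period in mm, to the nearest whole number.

ET₀ = 0.31 × (0.46 × 19.5 + 8.13) = 0.31 × 17.100 = 5.3010 mm/d
ETc = Kc × ET₀ = 1.16 × 5.3010 = 6.1492 mm/d
Over 7 days: 6.1492 × 7 = 43.044 mm

43 mm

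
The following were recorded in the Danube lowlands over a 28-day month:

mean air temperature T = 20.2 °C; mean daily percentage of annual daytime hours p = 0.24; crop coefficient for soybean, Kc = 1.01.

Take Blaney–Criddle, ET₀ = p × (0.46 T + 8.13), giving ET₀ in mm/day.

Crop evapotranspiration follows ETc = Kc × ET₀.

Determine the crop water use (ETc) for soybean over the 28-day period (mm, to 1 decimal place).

ET₀ = 0.24 × (0.46 × 20.2 + 8.13) = 0.24 × 17.422 = 4.1813 mm/d
ETc = Kc × ET₀ = 1.01 × 4.1813 = 4.2231 mm/d
Over 28 days: 4.2231 × 28 = 118.247 mm

118.2 mm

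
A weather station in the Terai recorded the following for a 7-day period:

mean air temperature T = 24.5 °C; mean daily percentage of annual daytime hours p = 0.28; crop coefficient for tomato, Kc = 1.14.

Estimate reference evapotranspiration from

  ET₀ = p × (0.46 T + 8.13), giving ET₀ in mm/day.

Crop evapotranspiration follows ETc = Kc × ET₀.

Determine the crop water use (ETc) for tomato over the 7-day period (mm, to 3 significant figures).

43.3 mm

ET₀ = 0.28 × (0.46 × 24.5 + 8.13) = 0.28 × 19.400 = 5.4320 mm/d
ETc = Kc × ET₀ = 1.14 × 5.4320 = 6.1925 mm/d
Over 7 days: 6.1925 × 7 = 43.348 mm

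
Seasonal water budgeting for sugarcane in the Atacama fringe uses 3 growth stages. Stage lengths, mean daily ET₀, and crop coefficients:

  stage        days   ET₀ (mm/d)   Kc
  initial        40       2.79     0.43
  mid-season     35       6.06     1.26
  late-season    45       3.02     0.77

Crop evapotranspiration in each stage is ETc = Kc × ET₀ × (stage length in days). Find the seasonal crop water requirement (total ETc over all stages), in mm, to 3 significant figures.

420 mm

initial: 0.43 × 2.79 × 40 = 47.99 mm
mid-season: 1.26 × 6.06 × 35 = 267.25 mm
late-season: 0.77 × 3.02 × 45 = 104.64 mm
Seasonal total = 419.88 mm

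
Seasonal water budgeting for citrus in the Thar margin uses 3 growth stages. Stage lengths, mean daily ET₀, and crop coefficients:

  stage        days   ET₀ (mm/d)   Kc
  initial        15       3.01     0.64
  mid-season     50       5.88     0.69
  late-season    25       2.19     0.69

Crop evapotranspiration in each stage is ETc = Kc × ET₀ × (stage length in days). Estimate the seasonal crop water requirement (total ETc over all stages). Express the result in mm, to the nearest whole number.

initial: 0.64 × 3.01 × 15 = 28.90 mm
mid-season: 0.69 × 5.88 × 50 = 202.86 mm
late-season: 0.69 × 2.19 × 25 = 37.78 mm
Seasonal total = 269.54 mm

270 mm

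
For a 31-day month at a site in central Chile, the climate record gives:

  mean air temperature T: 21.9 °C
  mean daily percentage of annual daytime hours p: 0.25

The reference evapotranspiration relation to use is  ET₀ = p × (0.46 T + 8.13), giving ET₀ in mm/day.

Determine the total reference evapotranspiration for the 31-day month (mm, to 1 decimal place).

ET₀ = 0.25 × (0.46 × 21.9 + 8.13) = 0.25 × 18.204 = 4.5510 mm/d
Monthly total = 4.5510 × 31 = 141.081 mm

141.1 mm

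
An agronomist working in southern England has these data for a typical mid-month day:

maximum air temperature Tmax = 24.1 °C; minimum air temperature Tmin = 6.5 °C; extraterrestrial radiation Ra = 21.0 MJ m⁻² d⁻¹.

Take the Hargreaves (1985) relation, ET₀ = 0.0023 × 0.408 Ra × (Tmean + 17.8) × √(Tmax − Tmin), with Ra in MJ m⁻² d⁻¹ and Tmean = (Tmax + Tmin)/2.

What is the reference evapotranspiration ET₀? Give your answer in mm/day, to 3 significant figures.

Tmean = (24.1 + 6.5)/2 = 15.30 °C
0.408 Ra = 0.408 × 21.0 = 8.5680 mm/d equivalent
ET₀ = 0.0023 × 8.5680 × (15.30 + 17.8) × √17.6 = 0.0023 × 8.5680 × 33.10 × 4.1952 = 2.7365 mm/d

2.74 mm/day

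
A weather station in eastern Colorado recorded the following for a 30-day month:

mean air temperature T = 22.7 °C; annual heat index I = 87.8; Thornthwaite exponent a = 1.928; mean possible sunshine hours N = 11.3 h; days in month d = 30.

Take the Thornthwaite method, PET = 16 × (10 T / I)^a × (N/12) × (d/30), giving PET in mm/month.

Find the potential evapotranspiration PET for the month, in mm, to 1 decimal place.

10T/I = 10 × 22.7 / 87.8 = 2.5854
(10T/I)^a = 2.5854^1.928 = 6.2424
Uncorrected PET = 16 × 6.2424 = 99.878 mm
Correction = (N/12)(d/30) = (11.3/12)(30/30) = 0.9417
PET = 99.878 × 0.9417 = 94.055 mm/month

94.1 mm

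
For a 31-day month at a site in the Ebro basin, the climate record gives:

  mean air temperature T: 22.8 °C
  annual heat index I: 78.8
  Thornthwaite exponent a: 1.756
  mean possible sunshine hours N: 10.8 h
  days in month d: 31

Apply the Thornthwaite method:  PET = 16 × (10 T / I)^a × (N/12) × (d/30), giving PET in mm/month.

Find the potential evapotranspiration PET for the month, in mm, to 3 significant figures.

96.1 mm

10T/I = 10 × 22.8 / 78.8 = 2.8934
(10T/I)^a = 2.8934^1.756 = 6.4600
Uncorrected PET = 16 × 6.4600 = 103.360 mm
Correction = (N/12)(d/30) = (10.8/12)(31/30) = 0.9300
PET = 103.360 × 0.9300 = 96.125 mm/month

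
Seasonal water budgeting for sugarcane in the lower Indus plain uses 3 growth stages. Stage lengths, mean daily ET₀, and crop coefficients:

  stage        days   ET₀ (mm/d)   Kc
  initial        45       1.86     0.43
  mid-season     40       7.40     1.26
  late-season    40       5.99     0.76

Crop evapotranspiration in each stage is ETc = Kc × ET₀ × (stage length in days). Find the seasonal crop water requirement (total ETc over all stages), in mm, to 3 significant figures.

591 mm

initial: 0.43 × 1.86 × 45 = 35.99 mm
mid-season: 1.26 × 7.40 × 40 = 372.96 mm
late-season: 0.76 × 5.99 × 40 = 182.10 mm
Seasonal total = 591.05 mm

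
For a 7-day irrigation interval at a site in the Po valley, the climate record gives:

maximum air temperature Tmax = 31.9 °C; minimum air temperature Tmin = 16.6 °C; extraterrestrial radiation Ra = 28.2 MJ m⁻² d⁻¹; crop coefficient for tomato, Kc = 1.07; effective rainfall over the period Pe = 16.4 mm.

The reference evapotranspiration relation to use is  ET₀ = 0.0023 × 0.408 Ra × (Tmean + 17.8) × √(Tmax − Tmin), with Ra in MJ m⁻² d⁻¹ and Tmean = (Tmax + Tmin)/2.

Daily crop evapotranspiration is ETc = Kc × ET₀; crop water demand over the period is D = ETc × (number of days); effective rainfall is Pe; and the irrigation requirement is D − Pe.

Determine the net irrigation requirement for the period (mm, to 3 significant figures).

16.2 mm

Tmean = (31.9 + 16.6)/2 = 24.25 °C
0.408 Ra = 0.408 × 28.2 = 11.5056 mm/d equivalent
ET₀ = 0.0023 × 11.5056 × (24.25 + 17.8) × √15.3 = 0.0023 × 11.5056 × 42.05 × 3.9115 = 4.3526 mm/d
ETc = Kc × ET₀ = 1.07 × 4.3526 = 4.6573 mm/d
Crop demand D = ETc × 7 d = 4.6573 × 7 = 32.601 mm
D − Pe = 32.601 − 16.4 = 16.201 mm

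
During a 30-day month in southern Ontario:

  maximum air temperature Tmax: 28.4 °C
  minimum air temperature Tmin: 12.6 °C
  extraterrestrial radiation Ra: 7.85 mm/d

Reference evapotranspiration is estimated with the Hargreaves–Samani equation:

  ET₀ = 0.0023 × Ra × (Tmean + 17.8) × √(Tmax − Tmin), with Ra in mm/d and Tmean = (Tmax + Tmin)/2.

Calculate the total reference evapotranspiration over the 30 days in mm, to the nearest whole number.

Tmean = (28.4 + 12.6)/2 = 20.50 °C
ET₀ = 0.0023 × 7.85 × (20.50 + 17.8) × √15.8 = 0.0023 × 7.85 × 38.30 × 3.9749 = 2.7487 mm/d
Over 30 days: 2.7487 × 30 = 82.461 mm

82 mm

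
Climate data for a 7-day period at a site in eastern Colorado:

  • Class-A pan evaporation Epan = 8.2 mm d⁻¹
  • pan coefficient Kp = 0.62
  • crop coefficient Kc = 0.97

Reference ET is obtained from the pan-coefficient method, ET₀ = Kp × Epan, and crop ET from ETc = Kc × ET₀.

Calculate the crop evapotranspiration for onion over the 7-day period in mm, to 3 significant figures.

ET₀ = 0.62 × 8.2 = 5.0840 mm/d
ETc = Kc × ET₀ = 0.97 × 5.0840 = 4.9315 mm/d
Over 7 days: 4.9315 × 7 = 34.521 mm

34.5 mm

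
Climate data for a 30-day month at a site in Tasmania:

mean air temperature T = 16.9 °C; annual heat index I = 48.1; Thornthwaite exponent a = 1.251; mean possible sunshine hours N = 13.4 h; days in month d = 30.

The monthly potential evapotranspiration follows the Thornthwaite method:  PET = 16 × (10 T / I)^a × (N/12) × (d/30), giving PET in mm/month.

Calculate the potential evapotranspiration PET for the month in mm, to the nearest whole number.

86 mm

10T/I = 10 × 16.9 / 48.1 = 3.5135
(10T/I)^a = 3.5135^1.251 = 4.8164
Uncorrected PET = 16 × 4.8164 = 77.062 mm
Correction = (N/12)(d/30) = (13.4/12)(30/30) = 1.1167
PET = 77.062 × 1.1167 = 86.055 mm/month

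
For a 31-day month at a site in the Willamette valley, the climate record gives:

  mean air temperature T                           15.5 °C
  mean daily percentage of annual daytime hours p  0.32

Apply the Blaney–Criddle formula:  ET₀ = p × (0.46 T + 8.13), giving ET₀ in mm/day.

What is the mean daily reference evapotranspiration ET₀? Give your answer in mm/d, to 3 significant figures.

4.88 mm/d

ET₀ = 0.32 × (0.46 × 15.5 + 8.13) = 0.32 × 15.260 = 4.8832 mm/d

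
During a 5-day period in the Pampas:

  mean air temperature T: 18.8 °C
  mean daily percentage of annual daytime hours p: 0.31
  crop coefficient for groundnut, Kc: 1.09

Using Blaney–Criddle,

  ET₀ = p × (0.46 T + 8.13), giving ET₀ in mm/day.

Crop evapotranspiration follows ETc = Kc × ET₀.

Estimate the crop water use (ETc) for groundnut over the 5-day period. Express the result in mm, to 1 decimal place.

28.3 mm

ET₀ = 0.31 × (0.46 × 18.8 + 8.13) = 0.31 × 16.778 = 5.2012 mm/d
ETc = Kc × ET₀ = 1.09 × 5.2012 = 5.6693 mm/d
Over 5 days: 5.6693 × 5 = 28.347 mm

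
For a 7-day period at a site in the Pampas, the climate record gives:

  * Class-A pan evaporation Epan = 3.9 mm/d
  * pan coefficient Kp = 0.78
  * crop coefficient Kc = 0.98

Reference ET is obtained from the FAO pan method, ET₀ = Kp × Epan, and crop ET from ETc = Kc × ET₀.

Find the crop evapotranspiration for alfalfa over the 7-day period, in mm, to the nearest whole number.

21 mm

ET₀ = 0.78 × 3.9 = 3.0420 mm/d
ETc = Kc × ET₀ = 0.98 × 3.0420 = 2.9812 mm/d
Over 7 days: 2.9812 × 7 = 20.868 mm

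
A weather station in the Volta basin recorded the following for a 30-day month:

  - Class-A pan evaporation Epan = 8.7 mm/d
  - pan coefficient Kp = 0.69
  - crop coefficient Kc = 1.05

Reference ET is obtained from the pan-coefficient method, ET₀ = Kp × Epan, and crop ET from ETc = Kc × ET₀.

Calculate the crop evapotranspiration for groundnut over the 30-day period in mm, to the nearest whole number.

ET₀ = 0.69 × 8.7 = 6.0030 mm/d
ETc = Kc × ET₀ = 1.05 × 6.0030 = 6.3032 mm/d
Over 30 days: 6.3032 × 30 = 189.096 mm

189 mm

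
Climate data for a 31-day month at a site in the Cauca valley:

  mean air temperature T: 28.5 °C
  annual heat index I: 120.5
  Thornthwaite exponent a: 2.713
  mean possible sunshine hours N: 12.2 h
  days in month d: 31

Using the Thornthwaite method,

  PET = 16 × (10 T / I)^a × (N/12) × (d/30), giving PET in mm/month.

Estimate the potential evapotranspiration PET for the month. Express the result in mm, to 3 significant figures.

174 mm

10T/I = 10 × 28.5 / 120.5 = 2.3651
(10T/I)^a = 2.3651^2.713 = 10.3336
Uncorrected PET = 16 × 10.3336 = 165.338 mm
Correction = (N/12)(d/30) = (12.2/12)(31/30) = 1.0506
PET = 165.338 × 1.0506 = 173.704 mm/month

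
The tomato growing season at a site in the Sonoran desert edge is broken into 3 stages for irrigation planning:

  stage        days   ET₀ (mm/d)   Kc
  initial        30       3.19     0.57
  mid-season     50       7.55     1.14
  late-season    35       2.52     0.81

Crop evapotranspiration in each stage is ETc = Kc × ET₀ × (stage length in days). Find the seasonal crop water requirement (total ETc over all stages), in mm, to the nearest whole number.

initial: 0.57 × 3.19 × 30 = 54.55 mm
mid-season: 1.14 × 7.55 × 50 = 430.35 mm
late-season: 0.81 × 2.52 × 35 = 71.44 mm
Seasonal total = 556.34 mm

556 mm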